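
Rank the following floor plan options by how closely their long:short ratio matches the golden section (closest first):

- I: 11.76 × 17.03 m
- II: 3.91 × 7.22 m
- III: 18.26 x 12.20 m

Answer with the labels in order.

III, I, II

I: 17.03/11.76 ≈ 1.448 → |1.448 − 1.618| = 0.170
II: 7.22/3.91 ≈ 1.847 → |1.847 − 1.618| = 0.229
III: 18.26/12.20 ≈ 1.497 → |1.497 − 1.618| = 0.121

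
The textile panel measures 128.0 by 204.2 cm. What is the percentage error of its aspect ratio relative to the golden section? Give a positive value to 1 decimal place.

1.4%

Ratio = 204.2 / 128.0 ≈ 1.5953.
Ideal golden ratio ≈ 1.6180. |1.5953 − 1.6180| / 1.6180 ≈ 1.40% → 1.4%.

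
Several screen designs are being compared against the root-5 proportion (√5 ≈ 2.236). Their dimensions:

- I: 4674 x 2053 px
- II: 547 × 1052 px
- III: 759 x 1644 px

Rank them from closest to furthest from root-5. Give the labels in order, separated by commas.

Ratios: I = 4674 / 2053 ≈ 2.277; II = 1052 / 547 ≈ 1.923; III = 1644 / 759 ≈ 2.166.
|Δ from 2.236|: I 0.041; II 0.313; III 0.070.

I, III, II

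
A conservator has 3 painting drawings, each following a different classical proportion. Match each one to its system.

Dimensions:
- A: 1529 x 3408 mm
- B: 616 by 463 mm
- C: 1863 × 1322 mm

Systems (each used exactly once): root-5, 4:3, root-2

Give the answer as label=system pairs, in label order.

A=root-5, B=4:3, C=root-2

Ratios: A ≈ 2.229; B ≈ 1.330; C ≈ 1.409.
Targets: root-5 ≈ 2.236; 4:3 ≈ 1.333; root-2 ≈ 1.414.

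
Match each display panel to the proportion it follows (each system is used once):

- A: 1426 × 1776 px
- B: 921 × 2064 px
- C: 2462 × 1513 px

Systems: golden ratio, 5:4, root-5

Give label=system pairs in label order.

A = 1776/1426 ≈ 1.245 → 5:4 (1.250)
B = 2064/921 ≈ 2.241 → root-5 (2.236)
C = 2462/1513 ≈ 1.627 → golden ratio (1.618)

A=5:4, B=root-5, C=golden ratio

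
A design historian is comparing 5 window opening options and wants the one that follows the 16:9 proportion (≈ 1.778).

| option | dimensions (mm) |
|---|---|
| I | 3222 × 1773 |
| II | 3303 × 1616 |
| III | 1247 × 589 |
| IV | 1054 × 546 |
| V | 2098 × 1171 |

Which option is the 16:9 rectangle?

V

Target 16:9 ≈ 1.778.
I: 1.817 (Δ0.039)  II: 2.044 (Δ0.266)  III: 2.117 (Δ0.339)  IV: 1.930 (Δ0.152)  V: 1.792 (Δ0.014)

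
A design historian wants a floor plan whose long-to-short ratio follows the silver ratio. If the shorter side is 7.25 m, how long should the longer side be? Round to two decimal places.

silver ratio ≈ 2.41421.
Longer side = 7.25 × 2.41421 ≈ 17.5030 → 17.50 m.

17.50 m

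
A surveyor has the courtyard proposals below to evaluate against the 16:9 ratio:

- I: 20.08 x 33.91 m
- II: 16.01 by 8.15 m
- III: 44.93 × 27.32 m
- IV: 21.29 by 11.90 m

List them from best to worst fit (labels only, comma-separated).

I: 33.91/20.08 ≈ 1.689 → |1.689 − 1.778| = 0.089
II: 16.01/8.15 ≈ 1.964 → |1.964 − 1.778| = 0.186
III: 44.93/27.32 ≈ 1.645 → |1.645 − 1.778| = 0.133
IV: 21.29/11.90 ≈ 1.789 → |1.789 − 1.778| = 0.011

IV, I, III, II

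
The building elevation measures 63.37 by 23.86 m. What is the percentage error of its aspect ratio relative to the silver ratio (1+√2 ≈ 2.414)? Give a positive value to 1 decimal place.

Ratio = 63.37 / 23.86 ≈ 2.6559.
Ideal silver ratio ≈ 2.4142. |2.6559 − 2.4142| / 2.4142 ≈ 10.01% → 10.0%.

10.0%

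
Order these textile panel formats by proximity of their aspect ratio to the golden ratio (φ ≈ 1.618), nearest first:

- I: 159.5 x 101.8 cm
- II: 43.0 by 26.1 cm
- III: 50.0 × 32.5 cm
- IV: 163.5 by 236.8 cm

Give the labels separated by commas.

Ratios: I = 159.5 / 101.8 ≈ 1.567; II = 43.0 / 26.1 ≈ 1.648; III = 50.0 / 32.5 ≈ 1.538; IV = 236.8 / 163.5 ≈ 1.448.
|Δ from 1.618|: I 0.051; II 0.030; III 0.080; IV 0.170.

II, I, III, IV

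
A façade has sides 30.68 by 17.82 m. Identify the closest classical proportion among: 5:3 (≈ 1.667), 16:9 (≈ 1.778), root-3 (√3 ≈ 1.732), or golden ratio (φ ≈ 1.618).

root-3

30.68/17.82 ≈ 1.722. Nearest candidates are root-3 (1.732, off by 0.010) and 5:3 (1.667, off by 0.055).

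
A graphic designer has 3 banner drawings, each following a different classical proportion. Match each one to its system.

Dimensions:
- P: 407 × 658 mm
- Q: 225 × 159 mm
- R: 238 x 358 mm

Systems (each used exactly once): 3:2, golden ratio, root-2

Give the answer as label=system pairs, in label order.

P=golden ratio, Q=root-2, R=3:2

P = 658/407 ≈ 1.617 → golden ratio (1.618)
Q = 225/159 ≈ 1.415 → root-2 (1.414)
R = 358/238 ≈ 1.504 → 3:2 (1.500)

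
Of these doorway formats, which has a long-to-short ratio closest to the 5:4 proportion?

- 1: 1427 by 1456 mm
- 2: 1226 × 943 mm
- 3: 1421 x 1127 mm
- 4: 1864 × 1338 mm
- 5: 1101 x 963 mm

Ratios (long/short): 1 ≈ 1.020; 2 ≈ 1.300; 3 ≈ 1.261; 4 ≈ 1.393; 5 ≈ 1.143.
5:4 ≈ 1.250; option 3 is nearest (Δ 0.011).

3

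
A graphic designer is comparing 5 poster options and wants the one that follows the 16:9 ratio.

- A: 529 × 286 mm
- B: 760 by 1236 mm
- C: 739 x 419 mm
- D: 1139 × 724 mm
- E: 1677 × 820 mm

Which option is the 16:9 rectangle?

C

Ratios (long/short): A ≈ 1.850; B ≈ 1.626; C ≈ 1.764; D ≈ 1.573; E ≈ 2.045.
16:9 ≈ 1.778; option C is nearest (Δ 0.014).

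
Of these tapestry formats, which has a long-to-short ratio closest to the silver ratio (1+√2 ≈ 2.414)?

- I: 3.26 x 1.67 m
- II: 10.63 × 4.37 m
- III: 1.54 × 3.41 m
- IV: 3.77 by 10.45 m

Target silver ratio ≈ 2.414.
I: 1.952 (Δ0.462)  II: 2.432 (Δ0.018)  III: 2.214 (Δ0.200)  IV: 2.772 (Δ0.358)

II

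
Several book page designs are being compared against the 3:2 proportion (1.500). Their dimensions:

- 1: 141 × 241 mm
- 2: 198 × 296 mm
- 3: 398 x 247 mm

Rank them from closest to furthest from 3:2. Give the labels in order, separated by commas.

2, 3, 1

Ratios: 1 = 241 / 141 ≈ 1.709; 2 = 296 / 198 ≈ 1.495; 3 = 398 / 247 ≈ 1.611.
|Δ from 1.500|: 1 0.209; 2 0.005; 3 0.111.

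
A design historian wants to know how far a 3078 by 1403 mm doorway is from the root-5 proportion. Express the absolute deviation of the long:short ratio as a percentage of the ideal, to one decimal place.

Ratio = 3078 / 1403 ≈ 2.1939.
Ideal root-5 ≈ 2.2361. |2.1939 − 2.2361| / 2.2361 ≈ 1.89% → 1.9%.

1.9%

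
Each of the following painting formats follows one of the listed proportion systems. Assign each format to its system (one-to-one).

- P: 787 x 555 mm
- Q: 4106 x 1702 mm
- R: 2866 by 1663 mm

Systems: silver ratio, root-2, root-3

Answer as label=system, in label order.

Ratios: P ≈ 1.418; Q ≈ 2.412; R ≈ 1.723.
Targets: silver ratio ≈ 2.414; root-2 ≈ 1.414; root-3 ≈ 1.732.

P=root-2, Q=silver ratio, R=root-3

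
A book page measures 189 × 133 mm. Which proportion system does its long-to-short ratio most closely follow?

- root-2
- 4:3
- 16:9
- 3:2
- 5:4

Ratio = 189 / 133 ≈ 1.421.
Distances: root-2 1.414 (Δ 0.007); 4:3 1.333 (Δ 0.088); 16:9 1.778 (Δ 0.357); 3:2 1.500 (Δ 0.079); 5:4 1.250 (Δ 0.171).

root-2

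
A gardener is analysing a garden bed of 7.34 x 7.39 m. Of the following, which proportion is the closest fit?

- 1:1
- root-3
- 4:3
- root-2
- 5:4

7.39/7.34 ≈ 1.007. Nearest candidates are 1:1 (1.000, off by 0.007) and 5:4 (1.250, off by 0.243).

1:1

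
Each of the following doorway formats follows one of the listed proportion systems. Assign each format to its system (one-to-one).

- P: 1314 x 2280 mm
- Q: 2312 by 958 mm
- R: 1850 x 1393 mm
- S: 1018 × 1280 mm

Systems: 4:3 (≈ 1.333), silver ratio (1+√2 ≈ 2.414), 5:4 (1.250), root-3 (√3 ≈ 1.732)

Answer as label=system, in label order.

P=root-3, Q=silver ratio, R=4:3, S=5:4

P = 2280/1314 ≈ 1.735 → root-3 (1.732)
Q = 2312/958 ≈ 2.413 → silver ratio (2.414)
R = 1850/1393 ≈ 1.328 → 4:3 (1.333)
S = 1280/1018 ≈ 1.257 → 5:4 (1.250)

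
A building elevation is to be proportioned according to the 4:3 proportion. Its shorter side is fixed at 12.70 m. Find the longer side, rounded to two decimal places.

4:3 ≈ 1.33333.
Longer side = 12.70 × 1.33333 ≈ 16.9333 → 16.93 m.

16.93 m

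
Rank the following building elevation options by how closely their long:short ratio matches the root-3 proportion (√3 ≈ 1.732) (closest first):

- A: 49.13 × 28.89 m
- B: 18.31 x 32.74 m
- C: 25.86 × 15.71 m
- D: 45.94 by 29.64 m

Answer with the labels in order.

A, B, C, D

Ratios: A = 49.13 / 28.89 ≈ 1.701; B = 32.74 / 18.31 ≈ 1.788; C = 25.86 / 15.71 ≈ 1.646; D = 45.94 / 29.64 ≈ 1.550.
|Δ from 1.732|: A 0.031; B 0.056; C 0.086; D 0.182.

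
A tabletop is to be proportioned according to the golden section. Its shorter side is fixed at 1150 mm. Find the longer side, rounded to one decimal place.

1860.7 mm

golden ratio ≈ 1.61803.
Longer side = 1150 × 1.61803 ≈ 1860.735 → 1860.7 mm.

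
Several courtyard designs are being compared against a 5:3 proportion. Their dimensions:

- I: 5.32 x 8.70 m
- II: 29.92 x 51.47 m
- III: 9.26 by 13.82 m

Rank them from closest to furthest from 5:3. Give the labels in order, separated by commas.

I: 8.70/5.32 ≈ 1.635 → |1.635 − 1.667| = 0.032
II: 51.47/29.92 ≈ 1.720 → |1.720 − 1.667| = 0.053
III: 13.82/9.26 ≈ 1.492 → |1.492 − 1.667| = 0.175

I, II, III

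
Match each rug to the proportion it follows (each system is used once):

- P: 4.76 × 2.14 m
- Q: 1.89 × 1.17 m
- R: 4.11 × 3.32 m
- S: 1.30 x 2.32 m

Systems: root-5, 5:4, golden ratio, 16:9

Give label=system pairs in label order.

P = 4.76/2.14 ≈ 2.224 → root-5 (2.236)
Q = 1.89/1.17 ≈ 1.615 → golden ratio (1.618)
R = 4.11/3.32 ≈ 1.238 → 5:4 (1.250)
S = 2.32/1.30 ≈ 1.785 → 16:9 (1.778)

P=root-5, Q=golden ratio, R=5:4, S=16:9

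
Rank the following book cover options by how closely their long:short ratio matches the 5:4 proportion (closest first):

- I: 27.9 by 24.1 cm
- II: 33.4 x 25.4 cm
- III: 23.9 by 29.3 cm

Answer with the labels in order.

III, II, I

I: 27.9/24.1 ≈ 1.158 → |1.158 − 1.250| = 0.092
II: 33.4/25.4 ≈ 1.315 → |1.315 − 1.250| = 0.065
III: 29.3/23.9 ≈ 1.226 → |1.226 − 1.250| = 0.024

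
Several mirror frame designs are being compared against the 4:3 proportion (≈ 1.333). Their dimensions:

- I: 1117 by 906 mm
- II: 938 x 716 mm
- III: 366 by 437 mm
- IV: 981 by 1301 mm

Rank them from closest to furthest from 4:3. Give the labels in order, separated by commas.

IV, II, I, III

Ratios: I = 1117 / 906 ≈ 1.233; II = 938 / 716 ≈ 1.310; III = 437 / 366 ≈ 1.194; IV = 1301 / 981 ≈ 1.326.
|Δ from 1.333|: I 0.100; II 0.023; III 0.139; IV 0.007.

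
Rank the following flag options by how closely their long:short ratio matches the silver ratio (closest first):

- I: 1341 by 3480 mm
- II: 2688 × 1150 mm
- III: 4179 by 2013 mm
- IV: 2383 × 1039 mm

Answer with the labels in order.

II, IV, I, III

Ratios: I = 3480 / 1341 ≈ 2.595; II = 2688 / 1150 ≈ 2.337; III = 4179 / 2013 ≈ 2.076; IV = 2383 / 1039 ≈ 2.294.
|Δ from 2.414|: I 0.181; II 0.077; III 0.338; IV 0.120.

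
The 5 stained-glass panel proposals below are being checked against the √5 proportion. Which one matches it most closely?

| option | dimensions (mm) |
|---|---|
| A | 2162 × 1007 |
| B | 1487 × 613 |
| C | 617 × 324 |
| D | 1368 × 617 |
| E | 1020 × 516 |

D

Target root-5 ≈ 2.236.
A: 2.147 (Δ0.089)  B: 2.426 (Δ0.190)  C: 1.904 (Δ0.332)  D: 2.217 (Δ0.019)  E: 1.977 (Δ0.259)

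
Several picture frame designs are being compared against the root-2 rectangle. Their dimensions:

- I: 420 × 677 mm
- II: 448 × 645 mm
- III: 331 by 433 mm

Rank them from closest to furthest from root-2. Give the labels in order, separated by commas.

II, III, I

Ratios: I = 677 / 420 ≈ 1.612; II = 645 / 448 ≈ 1.440; III = 433 / 331 ≈ 1.308.
|Δ from 1.414|: I 0.198; II 0.026; III 0.106.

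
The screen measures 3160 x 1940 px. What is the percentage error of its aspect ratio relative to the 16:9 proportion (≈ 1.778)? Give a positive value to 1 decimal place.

Ratio = 3160 / 1940 ≈ 1.6289.
Ideal 16:9 ≈ 1.7778. |1.6289 − 1.7778| / 1.7778 ≈ 8.38% → 8.4%.

8.4%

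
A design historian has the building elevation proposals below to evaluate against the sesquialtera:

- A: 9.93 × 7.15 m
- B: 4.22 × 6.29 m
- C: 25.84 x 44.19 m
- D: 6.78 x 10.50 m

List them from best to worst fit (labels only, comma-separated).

B, D, A, C

Ratios: A = 9.93 / 7.15 ≈ 1.389; B = 6.29 / 4.22 ≈ 1.491; C = 44.19 / 25.84 ≈ 1.710; D = 10.50 / 6.78 ≈ 1.549.
|Δ from 1.500|: A 0.111; B 0.009; C 0.210; D 0.049.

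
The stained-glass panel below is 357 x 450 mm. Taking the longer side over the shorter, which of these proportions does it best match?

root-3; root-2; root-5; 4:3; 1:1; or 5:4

Ratio = 450 / 357 ≈ 1.261.
Distances: root-3 1.732 (Δ 0.471); root-2 1.414 (Δ 0.153); root-5 2.236 (Δ 0.975); 4:3 1.333 (Δ 0.072); 1:1 1.000 (Δ 0.261); 5:4 1.250 (Δ 0.011).

5:4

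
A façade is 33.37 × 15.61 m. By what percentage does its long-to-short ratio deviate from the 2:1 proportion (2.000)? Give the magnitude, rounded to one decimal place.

Ratio = 33.37 / 15.61 ≈ 2.1377.
Ideal 2:1 = 2.0000. |2.1377 − 2.0000| / 2.0000 ≈ 6.89% → 6.9%.

6.9%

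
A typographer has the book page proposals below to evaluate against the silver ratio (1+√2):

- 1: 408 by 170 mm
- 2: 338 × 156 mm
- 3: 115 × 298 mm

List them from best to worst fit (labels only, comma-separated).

1, 3, 2

Ratios: 1 = 408 / 170 ≈ 2.400; 2 = 338 / 156 ≈ 2.167; 3 = 298 / 115 ≈ 2.591.
|Δ from 2.414|: 1 0.014; 2 0.247; 3 0.177.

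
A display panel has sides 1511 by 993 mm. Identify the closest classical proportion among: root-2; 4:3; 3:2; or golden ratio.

3:2

1511/993 ≈ 1.522. Nearest candidates are 3:2 (1.500, off by 0.022) and golden ratio (1.618, off by 0.096).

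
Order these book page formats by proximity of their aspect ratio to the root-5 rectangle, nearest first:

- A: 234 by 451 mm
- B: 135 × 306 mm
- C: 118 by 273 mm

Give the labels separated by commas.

B, C, A

A: 451/234 ≈ 1.927 → |1.927 − 2.236| = 0.309
B: 306/135 ≈ 2.267 → |2.267 − 2.236| = 0.031
C: 273/118 ≈ 2.314 → |2.314 − 2.236| = 0.078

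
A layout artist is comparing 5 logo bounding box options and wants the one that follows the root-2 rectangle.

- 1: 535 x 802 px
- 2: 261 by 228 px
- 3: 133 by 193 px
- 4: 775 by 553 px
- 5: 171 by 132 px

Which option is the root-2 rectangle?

Target root-2 ≈ 1.414.
1: 1.499 (Δ0.085)  2: 1.145 (Δ0.269)  3: 1.451 (Δ0.037)  4: 1.401 (Δ0.013)  5: 1.295 (Δ0.119)

4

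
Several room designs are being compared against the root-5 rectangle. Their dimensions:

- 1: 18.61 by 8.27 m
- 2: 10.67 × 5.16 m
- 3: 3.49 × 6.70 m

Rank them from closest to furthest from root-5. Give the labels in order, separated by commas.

1, 2, 3

Ratios: 1 = 18.61 / 8.27 ≈ 2.250; 2 = 10.67 / 5.16 ≈ 2.068; 3 = 6.70 / 3.49 ≈ 1.920.
|Δ from 2.236|: 1 0.014; 2 0.168; 3 0.316.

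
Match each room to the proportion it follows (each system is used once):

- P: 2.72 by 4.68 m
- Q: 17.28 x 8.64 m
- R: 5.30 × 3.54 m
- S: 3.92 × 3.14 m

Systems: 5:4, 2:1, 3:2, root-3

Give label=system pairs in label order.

P=root-3, Q=2:1, R=3:2, S=5:4

P = 4.68/2.72 ≈ 1.721 → root-3 (1.732)
Q = 17.28/8.64 ≈ 2.000 → 2:1 (2.000)
R = 5.30/3.54 ≈ 1.497 → 3:2 (1.500)
S = 3.92/3.14 ≈ 1.248 → 5:4 (1.250)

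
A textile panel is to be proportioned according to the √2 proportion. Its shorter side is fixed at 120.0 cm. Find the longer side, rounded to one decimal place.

root-2 ≈ 1.41421.
Longer side = 120.0 × 1.41421 ≈ 169.705 → 169.7 cm.

169.7 cm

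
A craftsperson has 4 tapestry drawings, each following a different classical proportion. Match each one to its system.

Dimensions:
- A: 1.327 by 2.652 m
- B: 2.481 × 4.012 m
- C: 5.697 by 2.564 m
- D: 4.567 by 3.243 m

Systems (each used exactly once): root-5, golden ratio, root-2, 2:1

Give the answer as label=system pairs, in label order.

Ratios: A ≈ 1.998; B ≈ 1.617; C ≈ 2.222; D ≈ 1.408.
Targets: root-5 ≈ 2.236; golden ratio ≈ 1.618; root-2 ≈ 1.414; 2:1 ≈ 2.000.

A=2:1, B=golden ratio, C=root-5, D=root-2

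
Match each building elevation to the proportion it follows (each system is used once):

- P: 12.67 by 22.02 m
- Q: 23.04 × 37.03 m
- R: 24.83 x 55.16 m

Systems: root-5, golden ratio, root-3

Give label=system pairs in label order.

P=root-3, Q=golden ratio, R=root-5

Ratios: P ≈ 1.738; Q ≈ 1.607; R ≈ 2.222.
Targets: root-5 ≈ 2.236; golden ratio ≈ 1.618; root-3 ≈ 1.732.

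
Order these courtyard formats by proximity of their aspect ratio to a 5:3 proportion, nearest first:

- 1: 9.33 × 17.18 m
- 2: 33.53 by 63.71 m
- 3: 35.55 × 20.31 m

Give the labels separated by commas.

3, 1, 2

Ratios: 1 = 17.18 / 9.33 ≈ 1.841; 2 = 63.71 / 33.53 ≈ 1.900; 3 = 35.55 / 20.31 ≈ 1.750.
|Δ from 1.667|: 1 0.174; 2 0.233; 3 0.083.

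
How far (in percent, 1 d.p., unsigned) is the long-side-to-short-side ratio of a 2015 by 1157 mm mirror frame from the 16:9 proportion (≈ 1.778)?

Ratio = 2015 / 1157 ≈ 1.7416.
Ideal 16:9 ≈ 1.7778. |1.7416 − 1.7778| / 1.7778 ≈ 2.04% → 2.0%.

2.0%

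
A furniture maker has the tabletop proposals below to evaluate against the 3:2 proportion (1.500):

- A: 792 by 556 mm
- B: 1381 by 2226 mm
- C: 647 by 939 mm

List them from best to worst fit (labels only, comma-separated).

C, A, B

Ratios: A = 792 / 556 ≈ 1.424; B = 2226 / 1381 ≈ 1.612; C = 939 / 647 ≈ 1.451.
|Δ from 1.500|: A 0.076; B 0.112; C 0.049.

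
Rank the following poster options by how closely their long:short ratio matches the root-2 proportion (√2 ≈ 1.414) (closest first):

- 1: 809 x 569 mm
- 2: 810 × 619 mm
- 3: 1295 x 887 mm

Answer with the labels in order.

Ratios: 1 = 809 / 569 ≈ 1.422; 2 = 810 / 619 ≈ 1.309; 3 = 1295 / 887 ≈ 1.460.
|Δ from 1.414|: 1 0.008; 2 0.105; 3 0.046.

1, 3, 2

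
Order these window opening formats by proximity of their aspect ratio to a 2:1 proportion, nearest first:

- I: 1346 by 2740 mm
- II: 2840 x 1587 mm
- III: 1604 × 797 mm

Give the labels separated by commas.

Ratios: I = 2740 / 1346 ≈ 2.036; II = 2840 / 1587 ≈ 1.790; III = 1604 / 797 ≈ 2.013.
|Δ from 2.000|: I 0.036; II 0.210; III 0.013.

III, I, II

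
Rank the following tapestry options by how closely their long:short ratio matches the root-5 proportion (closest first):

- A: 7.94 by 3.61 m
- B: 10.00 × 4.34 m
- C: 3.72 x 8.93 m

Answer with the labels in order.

A, B, C

A: 7.94/3.61 ≈ 2.199 → |2.199 − 2.236| = 0.037
B: 10.00/4.34 ≈ 2.304 → |2.304 − 2.236| = 0.068
C: 8.93/3.72 ≈ 2.401 → |2.401 − 2.236| = 0.165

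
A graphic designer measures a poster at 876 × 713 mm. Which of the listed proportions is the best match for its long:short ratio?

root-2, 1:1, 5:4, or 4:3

876/713 ≈ 1.229. Nearest candidates are 5:4 (1.250, off by 0.021) and 4:3 (1.333, off by 0.104).

5:4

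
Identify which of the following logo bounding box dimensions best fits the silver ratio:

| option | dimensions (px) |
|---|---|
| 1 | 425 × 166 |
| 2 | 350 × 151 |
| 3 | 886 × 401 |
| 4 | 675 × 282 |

Ratios (long/short): 1 ≈ 2.560; 2 ≈ 2.318; 3 ≈ 2.209; 4 ≈ 2.394.
silver ratio ≈ 2.414; option 4 is nearest (Δ 0.020).

4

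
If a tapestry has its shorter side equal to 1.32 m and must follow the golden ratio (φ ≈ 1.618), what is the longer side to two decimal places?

golden ratio ≈ 1.61803.
Longer side = 1.32 × 1.61803 ≈ 2.1358 → 2.14 m.

2.14 m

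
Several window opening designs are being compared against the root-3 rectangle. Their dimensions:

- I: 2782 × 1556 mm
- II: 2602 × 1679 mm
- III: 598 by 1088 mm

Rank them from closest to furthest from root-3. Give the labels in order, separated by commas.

Ratios: I = 2782 / 1556 ≈ 1.788; II = 2602 / 1679 ≈ 1.550; III = 1088 / 598 ≈ 1.819.
|Δ from 1.732|: I 0.056; II 0.182; III 0.087.

I, III, II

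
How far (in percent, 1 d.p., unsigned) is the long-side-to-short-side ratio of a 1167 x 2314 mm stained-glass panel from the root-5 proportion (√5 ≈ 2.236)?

Ratio = 2314 / 1167 ≈ 1.9829.
Ideal root-5 ≈ 2.2361. |1.9829 − 2.2361| / 2.2361 ≈ 11.32% → 11.3%.

11.3%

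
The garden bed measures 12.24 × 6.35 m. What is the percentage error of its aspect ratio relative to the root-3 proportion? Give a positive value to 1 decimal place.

Ratio = 12.24 / 6.35 ≈ 1.9276.
Ideal root-3 ≈ 1.7321. |1.9276 − 1.7321| / 1.7321 ≈ 11.29% → 11.3%.

11.3%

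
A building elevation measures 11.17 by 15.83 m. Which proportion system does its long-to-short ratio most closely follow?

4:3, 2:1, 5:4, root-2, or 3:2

root-2

Ratio = 15.83 / 11.17 ≈ 1.417.
Distances: 4:3 1.333 (Δ 0.084); 2:1 2.000 (Δ 0.583); 5:4 1.250 (Δ 0.167); root-2 1.414 (Δ 0.003); 3:2 1.500 (Δ 0.083).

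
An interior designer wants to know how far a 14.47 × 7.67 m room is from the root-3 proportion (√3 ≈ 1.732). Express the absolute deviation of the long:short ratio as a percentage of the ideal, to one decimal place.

8.9%

Ratio = 14.47 / 7.67 ≈ 1.8866.
Ideal root-3 ≈ 1.7321. |1.8866 − 1.7321| / 1.7321 ≈ 8.92% → 8.9%.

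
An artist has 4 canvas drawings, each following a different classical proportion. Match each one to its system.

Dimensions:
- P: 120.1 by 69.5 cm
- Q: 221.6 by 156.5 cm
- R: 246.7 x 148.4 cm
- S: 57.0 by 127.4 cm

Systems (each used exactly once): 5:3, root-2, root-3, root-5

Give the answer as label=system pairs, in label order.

P=root-3, Q=root-2, R=5:3, S=root-5

P = 120.1/69.5 ≈ 1.728 → root-3 (1.732)
Q = 221.6/156.5 ≈ 1.416 → root-2 (1.414)
R = 246.7/148.4 ≈ 1.662 → 5:3 (1.667)
S = 127.4/57.0 ≈ 2.235 → root-5 (2.236)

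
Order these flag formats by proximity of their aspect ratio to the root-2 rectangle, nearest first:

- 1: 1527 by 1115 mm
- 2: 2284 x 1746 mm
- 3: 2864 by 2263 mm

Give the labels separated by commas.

1: 1527/1115 ≈ 1.370 → |1.370 − 1.414| = 0.044
2: 2284/1746 ≈ 1.308 → |1.308 − 1.414| = 0.106
3: 2864/2263 ≈ 1.266 → |1.266 − 1.414| = 0.148

1, 2, 3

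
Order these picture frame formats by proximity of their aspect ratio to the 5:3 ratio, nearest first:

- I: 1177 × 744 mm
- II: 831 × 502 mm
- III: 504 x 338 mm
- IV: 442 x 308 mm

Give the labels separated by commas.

II, I, III, IV

Ratios: I = 1177 / 744 ≈ 1.582; II = 831 / 502 ≈ 1.655; III = 504 / 338 ≈ 1.491; IV = 442 / 308 ≈ 1.435.
|Δ from 1.667|: I 0.085; II 0.012; III 0.176; IV 0.232.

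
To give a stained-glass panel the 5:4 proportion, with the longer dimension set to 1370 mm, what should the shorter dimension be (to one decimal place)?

1096.0 mm

5:4 = 1.25000.
Shorter side = 1370 ÷ 1.25000 ≈ 1096.000 → 1096.0 mm.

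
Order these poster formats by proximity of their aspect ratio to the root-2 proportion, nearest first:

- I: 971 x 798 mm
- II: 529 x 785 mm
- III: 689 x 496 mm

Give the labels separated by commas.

I: 971/798 ≈ 1.217 → |1.217 − 1.414| = 0.197
II: 785/529 ≈ 1.484 → |1.484 − 1.414| = 0.070
III: 689/496 ≈ 1.389 → |1.389 − 1.414| = 0.025

III, II, I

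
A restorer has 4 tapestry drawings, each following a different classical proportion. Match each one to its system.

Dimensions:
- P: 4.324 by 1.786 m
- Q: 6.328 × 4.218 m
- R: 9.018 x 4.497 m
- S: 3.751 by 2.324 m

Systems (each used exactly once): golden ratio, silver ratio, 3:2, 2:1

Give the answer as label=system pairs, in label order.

P=silver ratio, Q=3:2, R=2:1, S=golden ratio

P = 4.324/1.786 ≈ 2.421 → silver ratio (2.414)
Q = 6.328/4.218 ≈ 1.500 → 3:2 (1.500)
R = 9.018/4.497 ≈ 2.005 → 2:1 (2.000)
S = 3.751/2.324 ≈ 1.614 → golden ratio (1.618)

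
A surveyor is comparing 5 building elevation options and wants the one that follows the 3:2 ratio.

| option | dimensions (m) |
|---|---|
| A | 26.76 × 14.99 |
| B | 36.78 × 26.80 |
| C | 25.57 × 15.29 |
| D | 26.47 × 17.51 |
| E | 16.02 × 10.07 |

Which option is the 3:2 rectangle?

D

Target 3:2 ≈ 1.500.
A: 1.785 (Δ0.285)  B: 1.372 (Δ0.128)  C: 1.672 (Δ0.172)  D: 1.512 (Δ0.012)  E: 1.591 (Δ0.091)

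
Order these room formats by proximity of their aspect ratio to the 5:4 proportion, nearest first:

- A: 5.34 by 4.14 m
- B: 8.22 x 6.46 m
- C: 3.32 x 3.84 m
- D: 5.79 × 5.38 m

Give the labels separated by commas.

Ratios: A = 5.34 / 4.14 ≈ 1.290; B = 8.22 / 6.46 ≈ 1.272; C = 3.84 / 3.32 ≈ 1.157; D = 5.79 / 5.38 ≈ 1.076.
|Δ from 1.250|: A 0.040; B 0.022; C 0.093; D 0.174.

B, A, C, D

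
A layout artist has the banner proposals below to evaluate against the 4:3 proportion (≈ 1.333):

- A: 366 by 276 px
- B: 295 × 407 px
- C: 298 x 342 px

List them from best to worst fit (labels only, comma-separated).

Ratios: A = 366 / 276 ≈ 1.326; B = 407 / 295 ≈ 1.380; C = 342 / 298 ≈ 1.148.
|Δ from 1.333|: A 0.007; B 0.047; C 0.185.

A, B, C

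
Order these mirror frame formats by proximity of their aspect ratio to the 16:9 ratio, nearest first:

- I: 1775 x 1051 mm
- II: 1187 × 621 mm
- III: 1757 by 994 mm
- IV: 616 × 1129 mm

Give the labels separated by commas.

III, IV, I, II

Ratios: I = 1775 / 1051 ≈ 1.689; II = 1187 / 621 ≈ 1.911; III = 1757 / 994 ≈ 1.768; IV = 1129 / 616 ≈ 1.833.
|Δ from 1.778|: I 0.089; II 0.133; III 0.010; IV 0.055.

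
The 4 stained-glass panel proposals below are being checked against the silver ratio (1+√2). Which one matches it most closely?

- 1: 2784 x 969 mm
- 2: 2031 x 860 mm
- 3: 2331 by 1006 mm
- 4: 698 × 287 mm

Target silver ratio ≈ 2.414.
1: 2.873 (Δ0.459)  2: 2.362 (Δ0.052)  3: 2.317 (Δ0.097)  4: 2.432 (Δ0.018)

4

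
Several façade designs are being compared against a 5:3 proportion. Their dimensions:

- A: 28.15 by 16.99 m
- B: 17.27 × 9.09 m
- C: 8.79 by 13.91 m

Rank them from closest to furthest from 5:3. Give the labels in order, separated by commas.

Ratios: A = 28.15 / 16.99 ≈ 1.657; B = 17.27 / 9.09 ≈ 1.900; C = 13.91 / 8.79 ≈ 1.582.
|Δ from 1.667|: A 0.010; B 0.233; C 0.085.

A, C, B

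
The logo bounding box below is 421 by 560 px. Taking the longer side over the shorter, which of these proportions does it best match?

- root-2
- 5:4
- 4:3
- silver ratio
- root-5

Ratio = 560 / 421 ≈ 1.330.
Distances: root-2 1.414 (Δ 0.084); 5:4 1.250 (Δ 0.080); 4:3 1.333 (Δ 0.003); silver ratio 2.414 (Δ 1.084); root-5 2.236 (Δ 0.906).

4:3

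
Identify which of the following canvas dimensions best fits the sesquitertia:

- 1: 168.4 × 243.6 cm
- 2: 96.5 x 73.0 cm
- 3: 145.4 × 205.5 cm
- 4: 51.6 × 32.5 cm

Ratios (long/short): 1 ≈ 1.447; 2 ≈ 1.322; 3 ≈ 1.413; 4 ≈ 1.588.
4:3 ≈ 1.333; option 2 is nearest (Δ 0.011).

2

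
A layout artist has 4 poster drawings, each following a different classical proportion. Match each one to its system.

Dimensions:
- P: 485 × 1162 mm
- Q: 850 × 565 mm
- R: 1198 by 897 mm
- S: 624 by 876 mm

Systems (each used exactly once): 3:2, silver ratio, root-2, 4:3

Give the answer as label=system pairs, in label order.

Ratios: P ≈ 2.396; Q ≈ 1.504; R ≈ 1.336; S ≈ 1.404.
Targets: 3:2 ≈ 1.500; silver ratio ≈ 2.414; root-2 ≈ 1.414; 4:3 ≈ 1.333.

P=silver ratio, Q=3:2, R=4:3, S=root-2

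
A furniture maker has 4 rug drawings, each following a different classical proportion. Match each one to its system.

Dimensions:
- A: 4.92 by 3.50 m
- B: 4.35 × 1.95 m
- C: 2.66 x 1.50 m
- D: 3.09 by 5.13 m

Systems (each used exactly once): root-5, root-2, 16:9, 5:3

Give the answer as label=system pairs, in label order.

A = 4.92/3.50 ≈ 1.406 → root-2 (1.414)
B = 4.35/1.95 ≈ 2.231 → root-5 (2.236)
C = 2.66/1.50 ≈ 1.773 → 16:9 (1.778)
D = 5.13/3.09 ≈ 1.660 → 5:3 (1.667)

A=root-2, B=root-5, C=16:9, D=5:3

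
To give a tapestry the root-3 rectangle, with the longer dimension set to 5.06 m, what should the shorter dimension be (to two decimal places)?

2.92 m

root-3 ≈ 1.73205.
Shorter side = 5.06 ÷ 1.73205 ≈ 2.9214 → 2.92 m.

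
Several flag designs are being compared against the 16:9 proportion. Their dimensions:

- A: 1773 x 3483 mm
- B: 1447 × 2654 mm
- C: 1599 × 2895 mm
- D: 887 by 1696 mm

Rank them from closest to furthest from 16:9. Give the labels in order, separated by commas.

C, B, D, A

Ratios: A = 3483 / 1773 ≈ 1.964; B = 2654 / 1447 ≈ 1.834; C = 2895 / 1599 ≈ 1.811; D = 1696 / 887 ≈ 1.912.
|Δ from 1.778|: A 0.186; B 0.056; C 0.033; D 0.134.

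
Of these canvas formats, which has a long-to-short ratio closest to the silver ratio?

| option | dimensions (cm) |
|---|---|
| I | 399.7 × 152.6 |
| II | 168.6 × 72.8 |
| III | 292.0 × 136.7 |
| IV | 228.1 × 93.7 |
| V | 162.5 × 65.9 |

IV

Target silver ratio ≈ 2.414.
I: 2.619 (Δ0.205)  II: 2.316 (Δ0.098)  III: 2.136 (Δ0.278)  IV: 2.434 (Δ0.020)  V: 2.466 (Δ0.052)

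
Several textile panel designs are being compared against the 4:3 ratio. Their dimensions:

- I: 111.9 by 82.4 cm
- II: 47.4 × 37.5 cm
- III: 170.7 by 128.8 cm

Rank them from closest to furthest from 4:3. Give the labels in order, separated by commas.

I: 111.9/82.4 ≈ 1.358 → |1.358 − 1.333| = 0.025
II: 47.4/37.5 ≈ 1.264 → |1.264 − 1.333| = 0.069
III: 170.7/128.8 ≈ 1.325 → |1.325 − 1.333| = 0.008

III, I, II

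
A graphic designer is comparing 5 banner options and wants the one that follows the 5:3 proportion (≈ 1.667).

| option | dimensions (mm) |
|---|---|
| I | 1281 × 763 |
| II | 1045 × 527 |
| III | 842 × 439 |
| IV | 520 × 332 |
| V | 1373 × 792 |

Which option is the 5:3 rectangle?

Target 5:3 ≈ 1.667.
I: 1.679 (Δ0.012)  II: 1.983 (Δ0.316)  III: 1.918 (Δ0.251)  IV: 1.566 (Δ0.101)  V: 1.734 (Δ0.067)

I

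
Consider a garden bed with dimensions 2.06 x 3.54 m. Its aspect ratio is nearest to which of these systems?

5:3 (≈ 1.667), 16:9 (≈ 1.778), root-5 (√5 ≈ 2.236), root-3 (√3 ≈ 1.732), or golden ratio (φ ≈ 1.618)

root-3

3.54/2.06 ≈ 1.718. Nearest candidates are root-3 (1.732, off by 0.014) and 5:3 (1.667, off by 0.051).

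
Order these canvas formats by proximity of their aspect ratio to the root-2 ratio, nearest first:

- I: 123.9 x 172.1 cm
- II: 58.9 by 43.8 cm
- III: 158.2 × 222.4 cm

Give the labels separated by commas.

III, I, II

Ratios: I = 172.1 / 123.9 ≈ 1.389; II = 58.9 / 43.8 ≈ 1.345; III = 222.4 / 158.2 ≈ 1.406.
|Δ from 1.414|: I 0.025; II 0.069; III 0.008.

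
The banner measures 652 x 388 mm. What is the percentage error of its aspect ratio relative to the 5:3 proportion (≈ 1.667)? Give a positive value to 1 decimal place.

0.8%

Ratio = 652 / 388 ≈ 1.6804.
Ideal 5:3 ≈ 1.6667. |1.6804 − 1.6667| / 1.6667 ≈ 0.82% → 0.8%.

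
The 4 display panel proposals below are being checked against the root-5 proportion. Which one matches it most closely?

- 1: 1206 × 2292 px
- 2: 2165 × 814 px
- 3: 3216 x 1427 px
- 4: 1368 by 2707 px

Target root-5 ≈ 2.236.
1: 1.900 (Δ0.336)  2: 2.660 (Δ0.424)  3: 2.254 (Δ0.018)  4: 1.979 (Δ0.257)

3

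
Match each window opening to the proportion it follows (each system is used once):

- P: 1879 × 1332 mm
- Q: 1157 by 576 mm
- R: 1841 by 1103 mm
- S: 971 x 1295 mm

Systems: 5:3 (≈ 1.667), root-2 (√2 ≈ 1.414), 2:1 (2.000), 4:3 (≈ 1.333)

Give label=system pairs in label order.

P = 1879/1332 ≈ 1.411 → root-2 (1.414)
Q = 1157/576 ≈ 2.009 → 2:1 (2.000)
R = 1841/1103 ≈ 1.669 → 5:3 (1.667)
S = 1295/971 ≈ 1.334 → 4:3 (1.333)

P=root-2, Q=2:1, R=5:3, S=4:3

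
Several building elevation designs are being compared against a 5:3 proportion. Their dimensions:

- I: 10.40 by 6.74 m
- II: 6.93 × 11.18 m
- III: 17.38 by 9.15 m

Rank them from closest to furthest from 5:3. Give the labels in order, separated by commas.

II, I, III

I: 10.40/6.74 ≈ 1.543 → |1.543 − 1.667| = 0.124
II: 11.18/6.93 ≈ 1.613 → |1.613 − 1.667| = 0.054
III: 17.38/9.15 ≈ 1.899 → |1.899 − 1.667| = 0.232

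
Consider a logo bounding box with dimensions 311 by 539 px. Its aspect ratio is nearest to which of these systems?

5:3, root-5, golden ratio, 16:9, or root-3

root-3

539/311 ≈ 1.733. Nearest candidates are root-3 (1.732, off by 0.001) and 16:9 (1.778, off by 0.045).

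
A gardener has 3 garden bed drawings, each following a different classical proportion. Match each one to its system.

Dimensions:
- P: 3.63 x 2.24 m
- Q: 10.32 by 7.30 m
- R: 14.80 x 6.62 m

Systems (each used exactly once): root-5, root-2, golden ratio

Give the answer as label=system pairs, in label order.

P=golden ratio, Q=root-2, R=root-5

Ratios: P ≈ 1.621; Q ≈ 1.414; R ≈ 2.236.
Targets: root-5 ≈ 2.236; root-2 ≈ 1.414; golden ratio ≈ 1.618.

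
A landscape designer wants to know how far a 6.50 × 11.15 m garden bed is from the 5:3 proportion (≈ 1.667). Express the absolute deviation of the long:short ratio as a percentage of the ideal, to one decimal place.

2.9%

Ratio = 11.15 / 6.50 ≈ 1.7154.
Ideal 5:3 ≈ 1.6667. |1.7154 − 1.6667| / 1.6667 ≈ 2.92% → 2.9%.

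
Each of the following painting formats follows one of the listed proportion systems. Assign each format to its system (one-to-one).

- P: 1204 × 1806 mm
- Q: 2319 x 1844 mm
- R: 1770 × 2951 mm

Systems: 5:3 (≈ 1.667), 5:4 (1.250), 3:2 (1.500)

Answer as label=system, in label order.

P=3:2, Q=5:4, R=5:3

Ratios: P ≈ 1.500; Q ≈ 1.258; R ≈ 1.667.
Targets: 5:3 ≈ 1.667; 5:4 ≈ 1.250; 3:2 ≈ 1.500.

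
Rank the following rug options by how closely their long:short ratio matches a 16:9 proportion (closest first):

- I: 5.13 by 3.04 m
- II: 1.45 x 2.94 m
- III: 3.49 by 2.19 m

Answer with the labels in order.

I, III, II

Ratios: I = 5.13 / 3.04 ≈ 1.688; II = 2.94 / 1.45 ≈ 2.028; III = 3.49 / 2.19 ≈ 1.594.
|Δ from 1.778|: I 0.090; II 0.250; III 0.184.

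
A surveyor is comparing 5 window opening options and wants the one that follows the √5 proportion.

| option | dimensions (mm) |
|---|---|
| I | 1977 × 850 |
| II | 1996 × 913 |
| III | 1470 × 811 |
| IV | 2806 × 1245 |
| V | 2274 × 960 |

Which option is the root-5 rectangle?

Ratios (long/short): I ≈ 2.326; II ≈ 2.186; III ≈ 1.813; IV ≈ 2.254; V ≈ 2.369.
root-5 ≈ 2.236; option IV is nearest (Δ 0.018).

IV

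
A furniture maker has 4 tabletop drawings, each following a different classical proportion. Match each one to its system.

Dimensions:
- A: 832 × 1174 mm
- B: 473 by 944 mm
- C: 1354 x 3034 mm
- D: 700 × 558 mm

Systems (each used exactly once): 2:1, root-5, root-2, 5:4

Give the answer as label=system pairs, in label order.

Ratios: A ≈ 1.411; B ≈ 1.996; C ≈ 2.241; D ≈ 1.254.
Targets: 2:1 ≈ 2.000; root-5 ≈ 2.236; root-2 ≈ 1.414; 5:4 ≈ 1.250.

A=root-2, B=2:1, C=root-5, D=5:4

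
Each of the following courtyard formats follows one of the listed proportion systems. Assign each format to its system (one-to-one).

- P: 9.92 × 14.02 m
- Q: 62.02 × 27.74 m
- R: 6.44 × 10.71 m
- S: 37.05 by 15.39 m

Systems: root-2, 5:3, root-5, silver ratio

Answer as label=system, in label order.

P = 14.02/9.92 ≈ 1.413 → root-2 (1.414)
Q = 62.02/27.74 ≈ 2.236 → root-5 (2.236)
R = 10.71/6.44 ≈ 1.663 → 5:3 (1.667)
S = 37.05/15.39 ≈ 2.407 → silver ratio (2.414)

P=root-2, Q=root-5, R=5:3, S=silver ratio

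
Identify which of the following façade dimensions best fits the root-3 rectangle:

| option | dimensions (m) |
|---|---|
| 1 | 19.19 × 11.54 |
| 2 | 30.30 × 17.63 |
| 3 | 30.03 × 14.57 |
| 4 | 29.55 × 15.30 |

Target root-3 ≈ 1.732.
1: 1.663 (Δ0.069)  2: 1.719 (Δ0.013)  3: 2.061 (Δ0.329)  4: 1.931 (Δ0.199)

2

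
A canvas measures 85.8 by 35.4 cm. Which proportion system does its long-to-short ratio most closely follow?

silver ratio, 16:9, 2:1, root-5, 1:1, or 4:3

85.8/35.4 ≈ 2.424. Nearest candidates are silver ratio (2.414, off by 0.010) and root-5 (2.236, off by 0.188).

silver ratio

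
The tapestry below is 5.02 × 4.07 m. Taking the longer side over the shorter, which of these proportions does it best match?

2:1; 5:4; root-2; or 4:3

Ratio = 5.02 / 4.07 ≈ 1.233.
Distances: 2:1 2.000 (Δ 0.767); 5:4 1.250 (Δ 0.017); root-2 1.414 (Δ 0.181); 4:3 1.333 (Δ 0.100).

5:4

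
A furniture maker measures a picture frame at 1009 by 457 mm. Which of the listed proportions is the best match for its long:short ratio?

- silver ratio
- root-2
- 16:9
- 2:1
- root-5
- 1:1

root-5

Ratio = 1009 / 457 ≈ 2.208.
Distances: silver ratio 2.414 (Δ 0.206); root-2 1.414 (Δ 0.794); 16:9 1.778 (Δ 0.430); 2:1 2.000 (Δ 0.208); root-5 2.236 (Δ 0.028); 1:1 1.000 (Δ 1.208).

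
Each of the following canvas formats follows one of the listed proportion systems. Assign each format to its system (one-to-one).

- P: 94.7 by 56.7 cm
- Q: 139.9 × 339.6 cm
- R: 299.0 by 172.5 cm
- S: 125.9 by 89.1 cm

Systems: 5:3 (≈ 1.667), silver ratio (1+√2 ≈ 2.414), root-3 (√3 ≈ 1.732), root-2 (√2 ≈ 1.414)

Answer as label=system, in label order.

P = 94.7/56.7 ≈ 1.670 → 5:3 (1.667)
Q = 339.6/139.9 ≈ 2.427 → silver ratio (2.414)
R = 299.0/172.5 ≈ 1.733 → root-3 (1.732)
S = 125.9/89.1 ≈ 1.413 → root-2 (1.414)

P=5:3, Q=silver ratio, R=root-3, S=root-2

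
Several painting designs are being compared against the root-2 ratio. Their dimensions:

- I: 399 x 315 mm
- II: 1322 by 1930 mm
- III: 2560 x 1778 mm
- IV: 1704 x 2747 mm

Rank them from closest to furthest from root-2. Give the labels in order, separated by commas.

III, II, I, IV

Ratios: I = 399 / 315 ≈ 1.267; II = 1930 / 1322 ≈ 1.460; III = 2560 / 1778 ≈ 1.440; IV = 2747 / 1704 ≈ 1.612.
|Δ from 1.414|: I 0.147; II 0.046; III 0.026; IV 0.198.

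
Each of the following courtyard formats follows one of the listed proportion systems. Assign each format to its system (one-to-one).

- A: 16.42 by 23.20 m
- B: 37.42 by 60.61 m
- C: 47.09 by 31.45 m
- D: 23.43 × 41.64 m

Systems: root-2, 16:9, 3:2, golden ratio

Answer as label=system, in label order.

A = 23.20/16.42 ≈ 1.413 → root-2 (1.414)
B = 60.61/37.42 ≈ 1.620 → golden ratio (1.618)
C = 47.09/31.45 ≈ 1.497 → 3:2 (1.500)
D = 41.64/23.43 ≈ 1.777 → 16:9 (1.778)

A=root-2, B=golden ratio, C=3:2, D=16:9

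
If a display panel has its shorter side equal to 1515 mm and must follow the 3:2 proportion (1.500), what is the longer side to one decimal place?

3:2 = 1.50000.
Longer side = 1515 × 1.50000 ≈ 2272.500 → 2272.5 mm.

2272.5 mm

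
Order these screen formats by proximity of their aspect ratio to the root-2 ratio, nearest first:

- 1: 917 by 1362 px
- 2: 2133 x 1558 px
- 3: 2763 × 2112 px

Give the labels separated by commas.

2, 1, 3

1: 1362/917 ≈ 1.485 → |1.485 − 1.414| = 0.071
2: 2133/1558 ≈ 1.369 → |1.369 − 1.414| = 0.045
3: 2763/2112 ≈ 1.308 → |1.308 − 1.414| = 0.106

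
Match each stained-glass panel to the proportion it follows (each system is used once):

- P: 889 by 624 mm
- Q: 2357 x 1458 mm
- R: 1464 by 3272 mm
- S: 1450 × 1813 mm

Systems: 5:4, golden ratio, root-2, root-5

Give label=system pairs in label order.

P = 889/624 ≈ 1.425 → root-2 (1.414)
Q = 2357/1458 ≈ 1.617 → golden ratio (1.618)
R = 3272/1464 ≈ 2.235 → root-5 (2.236)
S = 1813/1450 ≈ 1.250 → 5:4 (1.250)

P=root-2, Q=golden ratio, R=root-5, S=5:4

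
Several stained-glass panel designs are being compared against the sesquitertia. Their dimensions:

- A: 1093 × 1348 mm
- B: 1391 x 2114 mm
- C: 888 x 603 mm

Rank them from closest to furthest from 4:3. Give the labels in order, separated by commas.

A, C, B

Ratios: A = 1348 / 1093 ≈ 1.233; B = 2114 / 1391 ≈ 1.520; C = 888 / 603 ≈ 1.473.
|Δ from 1.333|: A 0.100; B 0.187; C 0.140.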